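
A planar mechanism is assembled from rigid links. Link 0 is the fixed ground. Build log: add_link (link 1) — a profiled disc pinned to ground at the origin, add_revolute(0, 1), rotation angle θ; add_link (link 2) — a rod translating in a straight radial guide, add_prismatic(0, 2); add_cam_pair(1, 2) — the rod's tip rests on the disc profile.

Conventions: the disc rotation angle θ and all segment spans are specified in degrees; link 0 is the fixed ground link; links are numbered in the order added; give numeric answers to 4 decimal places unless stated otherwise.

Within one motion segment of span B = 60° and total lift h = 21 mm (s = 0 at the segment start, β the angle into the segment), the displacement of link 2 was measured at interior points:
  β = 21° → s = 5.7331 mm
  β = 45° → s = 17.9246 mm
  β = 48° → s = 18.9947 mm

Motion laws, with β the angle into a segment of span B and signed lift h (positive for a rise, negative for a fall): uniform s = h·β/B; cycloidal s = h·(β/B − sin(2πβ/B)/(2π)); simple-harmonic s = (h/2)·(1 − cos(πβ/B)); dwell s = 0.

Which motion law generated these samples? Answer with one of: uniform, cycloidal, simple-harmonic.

candidates at β/B = r: uniform s = h·r (linear in β); cycloidal s = h·(r − sin(2πr)/(2π)); simple-harmonic s = (h/2)(1 − cos(πr))
β=21°: printed 5.7331 | uniform 7.3500, cycloidal 4.6461, simple-harmonic 5.7331
β=45°: printed 17.9246 | uniform 15.7500, cycloidal 19.0923, simple-harmonic 17.9246
β=48°: printed 18.9947 | uniform 16.8000, cycloidal 19.9787, simple-harmonic 18.9947
only one law matches every sample → simple-harmonic

simple-harmonic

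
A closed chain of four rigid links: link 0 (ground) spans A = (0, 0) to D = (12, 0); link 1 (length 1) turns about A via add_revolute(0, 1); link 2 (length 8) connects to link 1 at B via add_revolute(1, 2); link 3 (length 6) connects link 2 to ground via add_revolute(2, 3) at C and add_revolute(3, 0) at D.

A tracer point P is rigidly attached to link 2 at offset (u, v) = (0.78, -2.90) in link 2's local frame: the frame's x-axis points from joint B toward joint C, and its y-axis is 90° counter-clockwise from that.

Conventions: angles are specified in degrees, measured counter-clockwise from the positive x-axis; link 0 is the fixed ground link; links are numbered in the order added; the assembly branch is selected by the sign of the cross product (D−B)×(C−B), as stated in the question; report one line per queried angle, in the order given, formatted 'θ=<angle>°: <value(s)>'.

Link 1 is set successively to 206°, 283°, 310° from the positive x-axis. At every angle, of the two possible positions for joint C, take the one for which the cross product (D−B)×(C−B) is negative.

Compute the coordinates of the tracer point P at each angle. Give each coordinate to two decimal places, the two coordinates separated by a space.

A=(0,0), D=(12.00,0)
θ=206°: B = A + 1.00·(cos206°, sin206°) = (-0.8988, -0.4384)
θ=206°: |BD| = 12.9062
θ=206°: circle(B,8.00) ∩ circle(D,6.00): a=7.5379, h=2.6797
θ=206°:   candidates: C₊=(6.5437,2.4958) cross=34.584; C₋=(6.7257,-2.8605) cross=-34.584
θ=206°:   branch - wants cross < 0 → take C=(6.7257,-2.8605) (cross=-34.584)
θ=206°: ex = (C−B)/|BC| = (0.9531,-0.3028); ey = (0.3028,0.9531)
θ=206°: P = B + 0.78·ex + -2.90·ey = (-1.0334,-3.4384)
θ=283°: B = A + 1.00·(cos283°, sin283°) = (0.2250, -0.9744)
θ=283°: |BD| = 11.8153
θ=283°: circle(B,8.00) ∩ circle(D,6.00): a=7.0926, h=3.7008
θ=283°:   candidates: C₊=(6.9882,3.2987) cross=43.726; C₋=(7.5985,-4.0776) cross=-43.726
θ=283°:   branch - wants cross < 0 → take C=(7.5985,-4.0776) (cross=-43.726)
θ=283°: ex = (C−B)/|BC| = (0.9217,-0.3879); ey = (0.3879,0.9217)
θ=283°: P = B + 0.78·ex + -2.90·ey = (-0.1811,-3.9499)
θ=310°: B = A + 1.00·(cos310°, sin310°) = (0.6428, -0.7660)
θ=310°: |BD| = 11.3830
θ=310°: circle(B,8.00) ∩ circle(D,6.00): a=6.9214, h=4.0117
θ=310°:   candidates: C₊=(7.2785,3.7024) cross=45.666; C₋=(7.8185,-4.3029) cross=-45.666
θ=310°:   branch - wants cross < 0 → take C=(7.8185,-4.3029) (cross=-45.666)
θ=310°: ex = (C−B)/|BC| = (0.8970,-0.4421); ey = (0.4421,0.8970)
θ=310°: P = B + 0.78·ex + -2.90·ey = (0.0603,-3.7121)

θ=206°: -1.03 -3.44
θ=283°: -0.18 -3.95
θ=310°: 0.06 -3.71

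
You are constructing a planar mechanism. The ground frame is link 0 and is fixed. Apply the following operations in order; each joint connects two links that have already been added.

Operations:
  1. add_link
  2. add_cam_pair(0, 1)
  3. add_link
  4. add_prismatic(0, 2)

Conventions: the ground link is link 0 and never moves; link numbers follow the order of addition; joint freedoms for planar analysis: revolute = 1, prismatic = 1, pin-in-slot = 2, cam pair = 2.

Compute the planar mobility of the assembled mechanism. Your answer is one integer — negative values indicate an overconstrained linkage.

(L,J1,J2)=(1,0,0); link0 fixed
link1: (2,0,0)
C 0-1 [J2]: (2,0,1)
link2: (3,0,1)
P 0-2 [J1]: (3,1,1)
Grübler: 3·2 − 2·1 − 1 = 3

M = 3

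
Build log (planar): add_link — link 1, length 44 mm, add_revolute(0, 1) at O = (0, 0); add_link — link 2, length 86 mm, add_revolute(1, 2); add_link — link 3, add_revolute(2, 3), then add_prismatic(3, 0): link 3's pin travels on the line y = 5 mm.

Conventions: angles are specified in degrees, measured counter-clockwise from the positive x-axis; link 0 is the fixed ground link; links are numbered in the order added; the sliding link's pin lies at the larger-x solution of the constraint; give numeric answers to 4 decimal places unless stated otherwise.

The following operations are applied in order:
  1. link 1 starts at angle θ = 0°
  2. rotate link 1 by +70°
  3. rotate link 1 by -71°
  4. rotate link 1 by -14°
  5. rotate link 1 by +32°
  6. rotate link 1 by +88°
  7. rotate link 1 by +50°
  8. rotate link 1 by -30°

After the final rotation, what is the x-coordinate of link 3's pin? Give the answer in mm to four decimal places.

geometry: r = 44 mm, L = 86 mm, e = 5 mm; θ starts at 0°
rotate link 1 by +70°: θ ← 0° +70° = 70°
rotate link 1 by -71°: θ ← 70° -71° = -1°
rotate link 1 by -14°: θ ← -1° -14° = -15°
rotate link 1 by +32°: θ ← -15° +32° = 17°
rotate link 1 by +88°: θ ← 17° +88° = 105°
rotate link 1 by +50°: θ ← 105° +50° = 155°
rotate link 1 by -30°: θ ← 155° -30° = 125°
crank pin P = (r cos θ, r sin θ) = (-25.237363, 36.042690)
h = r sin θ − e = 36.042690 − 5 = 31.042690
x = r cos θ + √(L² − h²) = -25.237363 + 80.201941 = 54.964578

54.9646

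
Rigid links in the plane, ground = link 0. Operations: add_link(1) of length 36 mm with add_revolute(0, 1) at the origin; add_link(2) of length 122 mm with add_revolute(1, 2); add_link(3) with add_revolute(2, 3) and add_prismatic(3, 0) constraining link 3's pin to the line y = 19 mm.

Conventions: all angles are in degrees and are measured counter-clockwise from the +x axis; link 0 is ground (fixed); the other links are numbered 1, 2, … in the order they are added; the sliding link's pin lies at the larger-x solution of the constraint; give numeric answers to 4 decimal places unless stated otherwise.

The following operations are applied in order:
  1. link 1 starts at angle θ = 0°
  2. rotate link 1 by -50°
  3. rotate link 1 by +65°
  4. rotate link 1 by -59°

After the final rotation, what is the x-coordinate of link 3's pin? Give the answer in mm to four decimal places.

geometry: r = 36 mm, L = 122 mm, e = 19 mm; θ starts at 0°
rotate link 1 by -50°: θ ← 0° -50° = -50°
rotate link 1 by +65°: θ ← -50° +65° = 15°
rotate link 1 by -59°: θ ← 15° -59° = -44°
crank pin P = (r cos θ, r sin θ) = (25.896233, -25.007701)
h = r sin θ − e = -25.007701 − 19 = -44.007701
x = r cos θ + √(L² − h²) = 25.896233 + 113.786301 = 139.682533

139.6825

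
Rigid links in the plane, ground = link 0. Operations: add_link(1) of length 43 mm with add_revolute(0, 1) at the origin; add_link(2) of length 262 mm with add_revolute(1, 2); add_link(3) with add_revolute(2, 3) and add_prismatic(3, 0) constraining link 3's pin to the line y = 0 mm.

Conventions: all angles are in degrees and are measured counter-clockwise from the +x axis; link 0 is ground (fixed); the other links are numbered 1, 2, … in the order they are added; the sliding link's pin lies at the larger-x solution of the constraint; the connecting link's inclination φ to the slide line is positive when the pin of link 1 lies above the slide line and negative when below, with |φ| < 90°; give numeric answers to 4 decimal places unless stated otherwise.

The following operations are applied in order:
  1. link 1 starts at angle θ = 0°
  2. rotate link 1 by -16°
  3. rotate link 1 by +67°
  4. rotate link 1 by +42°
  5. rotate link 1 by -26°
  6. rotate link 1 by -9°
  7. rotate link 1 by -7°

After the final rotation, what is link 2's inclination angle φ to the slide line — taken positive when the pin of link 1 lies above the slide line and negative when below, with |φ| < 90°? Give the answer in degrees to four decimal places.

geometry: r = 43 mm, L = 262 mm, e = 0 mm; θ starts at 0°
rotate link 1 by -16°: θ ← 0° -16° = -16°
rotate link 1 by +67°: θ ← -16° +67° = 51°
rotate link 1 by +42°: θ ← 51° +42° = 93°
rotate link 1 by -26°: θ ← 93° -26° = 67°
rotate link 1 by -9°: θ ← 67° -9° = 58°
rotate link 1 by -7°: θ ← 58° -7° = 51°
h = r sin θ − e = 33.417276 − 0 = 33.417276
sin φ = h / L = 33.417276 / 262 = 0.12754686
φ = arcsin(0.12754686) = 7.327857°

7.3279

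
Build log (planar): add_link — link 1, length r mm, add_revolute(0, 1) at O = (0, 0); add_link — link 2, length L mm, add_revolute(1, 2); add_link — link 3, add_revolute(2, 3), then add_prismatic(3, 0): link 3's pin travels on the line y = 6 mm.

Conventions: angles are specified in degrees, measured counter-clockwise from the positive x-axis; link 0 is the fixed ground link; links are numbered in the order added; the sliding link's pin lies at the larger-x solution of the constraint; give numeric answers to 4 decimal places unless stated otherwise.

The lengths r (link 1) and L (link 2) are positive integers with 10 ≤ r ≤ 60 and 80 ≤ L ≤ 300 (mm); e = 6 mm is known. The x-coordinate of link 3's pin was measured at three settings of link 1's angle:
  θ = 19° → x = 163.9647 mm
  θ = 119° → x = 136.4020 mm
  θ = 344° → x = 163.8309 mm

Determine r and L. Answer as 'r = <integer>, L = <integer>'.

constraint per measurement: (x − r cos θ)² + (r sin θ − e)² = L²
subtracting the θ₁ and θ₂ equations cancels the r² and L² terms:
r = (x₁² − x₂²) / (2[(x₁cos θ₁ + e sin θ₁) − (x₂cos θ₂ + e sin θ₂)]) = 19.0000 → r = 19
L² = (x₁ − r cos θ₁)² + (r sin θ₁ − e)² = 21315.9899 → L = 146.0000 → L = 146
check at θ₃=344°: x = 163.8309 (printed 163.8309) ✓

r = 19, L = 146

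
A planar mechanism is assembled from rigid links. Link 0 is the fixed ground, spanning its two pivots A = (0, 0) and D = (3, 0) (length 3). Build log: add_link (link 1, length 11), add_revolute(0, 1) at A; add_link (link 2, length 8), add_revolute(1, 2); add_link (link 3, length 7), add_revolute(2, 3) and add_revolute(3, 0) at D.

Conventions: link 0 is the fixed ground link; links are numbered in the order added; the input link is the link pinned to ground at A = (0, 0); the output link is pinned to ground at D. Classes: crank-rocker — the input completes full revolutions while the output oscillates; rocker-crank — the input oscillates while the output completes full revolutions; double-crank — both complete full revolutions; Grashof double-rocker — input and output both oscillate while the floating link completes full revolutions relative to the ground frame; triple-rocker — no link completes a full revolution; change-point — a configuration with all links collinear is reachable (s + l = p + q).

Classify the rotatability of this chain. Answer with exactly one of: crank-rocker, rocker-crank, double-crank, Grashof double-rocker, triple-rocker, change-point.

lengths: ground=3, input=11, coupler=8, output=7
sorted: s=3 (shortest), l=11 (longest), p+q=15
s + l = 14 vs p + q = 15
s + l < p + q (Grashof) with shortest = ground link → double-crank

double-crank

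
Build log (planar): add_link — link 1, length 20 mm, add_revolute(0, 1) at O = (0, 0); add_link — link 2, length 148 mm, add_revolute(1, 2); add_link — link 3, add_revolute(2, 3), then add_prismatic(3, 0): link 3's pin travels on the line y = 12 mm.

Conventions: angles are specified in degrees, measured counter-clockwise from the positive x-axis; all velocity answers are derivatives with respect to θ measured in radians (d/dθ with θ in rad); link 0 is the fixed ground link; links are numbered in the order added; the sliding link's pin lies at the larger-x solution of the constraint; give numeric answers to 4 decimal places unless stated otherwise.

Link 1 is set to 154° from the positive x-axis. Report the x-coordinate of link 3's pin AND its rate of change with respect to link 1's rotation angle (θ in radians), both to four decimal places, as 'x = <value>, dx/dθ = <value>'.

geometry: r = 20 mm, L = 148 mm, e = 12 mm
crank pin P = (r cos θ, r sin θ) = (-17.975881, 8.767423)
h = r sin θ − e = 8.767423 − 12 = -3.232577
x = r cos θ + √(L² − h²) = -17.975881 + 147.964693 = 129.988812
dx/dθ = −r sin θ − h·r cos θ/√(L² − h²) (θ in radians; h = -3.232577) = -9.160141

x = 129.9888, dx/dθ = -9.1601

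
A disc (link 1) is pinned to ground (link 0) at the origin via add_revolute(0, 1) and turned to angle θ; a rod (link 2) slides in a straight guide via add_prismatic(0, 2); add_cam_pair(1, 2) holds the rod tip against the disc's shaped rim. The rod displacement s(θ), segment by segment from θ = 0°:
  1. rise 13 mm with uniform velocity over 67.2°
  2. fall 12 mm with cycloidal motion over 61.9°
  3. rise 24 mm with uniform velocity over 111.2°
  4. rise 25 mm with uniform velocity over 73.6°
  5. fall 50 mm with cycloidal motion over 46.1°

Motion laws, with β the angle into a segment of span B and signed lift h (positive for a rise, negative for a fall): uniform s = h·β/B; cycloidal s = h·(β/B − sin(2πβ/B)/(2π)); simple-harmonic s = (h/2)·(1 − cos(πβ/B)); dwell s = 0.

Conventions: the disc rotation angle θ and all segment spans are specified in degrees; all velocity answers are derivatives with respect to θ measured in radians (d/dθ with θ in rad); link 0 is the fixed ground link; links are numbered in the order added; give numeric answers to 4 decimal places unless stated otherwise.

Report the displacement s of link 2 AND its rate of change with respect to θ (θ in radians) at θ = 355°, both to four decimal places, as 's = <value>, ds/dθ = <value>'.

segment 1 (0° to 67.2°, uniform, h = 13) is passed completely: s = 0.0000 + (13) = 13.0000
segment 2 (67.2° to 129.1°, cycloidal, h = -12) is passed completely: s = 13.0000 + (-12) = 1.0000
segment 3 (129.1° to 240.3°, uniform, h = 24) is passed completely: s = 1.0000 + (24) = 25.0000
segment 4 (240.3° to 313.9°, uniform, h = 25) is passed completely: s = 25.0000 + (25) = 50.0000
θ = 355° falls in segment 5 (313.9° to 360°, cycloidal, h = -50): β = 355 − 313.9 = 41.1°, B = 46.1°; Δs = -50·(0.8915 − sin(2π·0.8915)/(2π)) = -49.5899; s = 50.0000 − 49.5899 = 0.4101
velocity in seg [313.9°–360°] (cycloidal), θ in radians: β = 41.1° = 0.7173 rad, B = 46.1° = 0.8046 rad; ds/dθ = (h/B)(1 − cos(2πβ/B)) = ((-50)/0.8046)(1 − cos(2π·0.8915)) = -13.879910 mm/rad

s = 0.4101, ds/dθ = -13.8799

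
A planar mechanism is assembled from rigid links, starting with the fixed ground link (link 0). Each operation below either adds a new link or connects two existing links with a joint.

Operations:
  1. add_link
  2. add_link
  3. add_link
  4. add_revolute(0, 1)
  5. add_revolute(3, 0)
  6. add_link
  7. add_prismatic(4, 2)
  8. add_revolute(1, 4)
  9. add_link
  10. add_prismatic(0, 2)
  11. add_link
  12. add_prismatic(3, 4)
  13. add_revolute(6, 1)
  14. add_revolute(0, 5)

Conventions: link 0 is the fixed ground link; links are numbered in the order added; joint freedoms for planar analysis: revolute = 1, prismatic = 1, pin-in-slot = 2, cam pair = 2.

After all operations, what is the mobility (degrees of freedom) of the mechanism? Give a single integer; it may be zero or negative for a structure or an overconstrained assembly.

L=1 J1=0 J2=0
add link → L=2 J1=0 J2=0
add link → L=3 J1=0 J2=0
add link → L=4 J1=0 J2=0
R@0,1 dof=1 J1 → L=4 J1=1 J2=0
R@3,0 dof=1 J1 → L=4 J1=2 J2=0
add link → L=5 J1=2 J2=0
P@4,2 dof=1 J1 → L=5 J1=3 J2=0
R@1,4 dof=1 J1 → L=5 J1=4 J2=0
add link → L=6 J1=4 J2=0
P@0,2 dof=1 J1 → L=6 J1=5 J2=0
add link → L=7 J1=5 J2=0
P@3,4 dof=1 J1 → L=7 J1=6 J2=0
R@6,1 dof=1 J1 → L=7 J1=7 J2=0
R@0,5 dof=1 J1 → L=7 J1=8 J2=0
M=3(L−1)−2J1−J2=3·6−2·8−0=2

M = 2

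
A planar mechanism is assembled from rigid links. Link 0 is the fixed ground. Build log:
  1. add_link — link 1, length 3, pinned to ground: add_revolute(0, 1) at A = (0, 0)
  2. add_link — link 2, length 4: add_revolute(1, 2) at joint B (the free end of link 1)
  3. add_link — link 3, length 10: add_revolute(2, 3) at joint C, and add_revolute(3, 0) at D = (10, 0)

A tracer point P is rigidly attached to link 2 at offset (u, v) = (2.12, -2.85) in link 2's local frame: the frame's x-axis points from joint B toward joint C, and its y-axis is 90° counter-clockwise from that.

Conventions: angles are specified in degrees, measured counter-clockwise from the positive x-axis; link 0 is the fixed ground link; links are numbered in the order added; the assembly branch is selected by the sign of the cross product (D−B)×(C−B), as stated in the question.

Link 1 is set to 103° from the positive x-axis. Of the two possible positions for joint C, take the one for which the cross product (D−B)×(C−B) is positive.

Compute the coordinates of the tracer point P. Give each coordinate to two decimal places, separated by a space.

A=(0,0), D=(10.00,0)
B = A + 3.00·(cos103°, sin103°) = (-0.6749, 2.9231)
|BD| = 11.0678
circle(B,4.00) ∩ circle(D,10.00): a=1.7391, h=3.6021
  candidates: C₊=(1.9539,5.9380) cross=39.868; C₋=(0.0512,-1.0104) cross=-39.868
  branch + wants cross > 0 → take C=(1.9539,5.9380) (cross=39.868)
ex = (C−B)/|BC| = (0.6572,0.7537); ey = (-0.7537,0.6572)
P = B + 2.12·ex + -2.85·ey = (2.8665,2.6480)

2.87 2.65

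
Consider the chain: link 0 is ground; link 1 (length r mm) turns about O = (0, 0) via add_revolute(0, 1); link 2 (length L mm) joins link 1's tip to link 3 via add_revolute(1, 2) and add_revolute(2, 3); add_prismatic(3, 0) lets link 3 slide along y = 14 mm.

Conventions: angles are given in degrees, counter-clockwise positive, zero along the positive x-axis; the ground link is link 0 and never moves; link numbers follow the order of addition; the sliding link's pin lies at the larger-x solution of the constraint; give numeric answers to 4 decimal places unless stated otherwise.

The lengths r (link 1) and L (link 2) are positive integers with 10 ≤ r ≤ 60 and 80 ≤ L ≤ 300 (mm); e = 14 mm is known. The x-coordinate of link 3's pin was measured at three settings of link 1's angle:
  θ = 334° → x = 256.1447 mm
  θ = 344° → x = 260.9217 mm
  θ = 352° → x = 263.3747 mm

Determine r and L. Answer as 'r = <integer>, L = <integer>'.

constraint per measurement: (x − r cos θ)² + (r sin θ − e)² = L²
subtracting the θ₁ and θ₂ equations cancels the r² and L² terms:
r = (x₁² − x₂²) / (2[(x₁cos θ₁ + e sin θ₁) − (x₂cos θ₂ + e sin θ₂)]) = 53.9991 → r = 54
L² = (x₁ − r cos θ₁)² + (r sin θ₁ − e)² = 44521.0207 → L = 211.0000 → L = 211
check at θ₃=352°: x = 263.3747 (printed 263.3747) ✓

r = 54, L = 211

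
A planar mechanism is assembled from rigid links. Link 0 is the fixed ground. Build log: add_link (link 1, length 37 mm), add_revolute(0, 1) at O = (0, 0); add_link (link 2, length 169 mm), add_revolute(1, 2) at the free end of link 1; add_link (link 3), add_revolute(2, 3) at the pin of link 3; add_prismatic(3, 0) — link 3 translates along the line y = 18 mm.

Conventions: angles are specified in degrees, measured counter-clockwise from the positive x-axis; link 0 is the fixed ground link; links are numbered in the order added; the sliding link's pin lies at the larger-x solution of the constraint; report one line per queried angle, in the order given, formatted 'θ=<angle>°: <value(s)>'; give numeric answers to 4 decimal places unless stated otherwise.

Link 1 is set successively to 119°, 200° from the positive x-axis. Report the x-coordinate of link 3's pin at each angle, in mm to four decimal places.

geometry: r = 37 mm, L = 169 mm, e = 18 mm
θ=119°: crank pin P = (r cos θ, r sin θ) = (-17.937956, 32.360929)
θ=119°: h = r sin θ − e = 32.360929 − 18 = 14.360929
θ=119°: x = r cos θ + √(L² − h²) = -17.937956 + 168.388728 = 150.450772
θ=200°: crank pin P = (r cos θ, r sin θ) = (-34.768627, -12.654745)
θ=200°: h = r sin θ − e = -12.654745 − 18 = -30.654745
θ=200°: x = r cos θ + √(L² − h²) = -34.768627 + 166.196530 = 131.427903

θ=119°: 150.4508
θ=200°: 131.4279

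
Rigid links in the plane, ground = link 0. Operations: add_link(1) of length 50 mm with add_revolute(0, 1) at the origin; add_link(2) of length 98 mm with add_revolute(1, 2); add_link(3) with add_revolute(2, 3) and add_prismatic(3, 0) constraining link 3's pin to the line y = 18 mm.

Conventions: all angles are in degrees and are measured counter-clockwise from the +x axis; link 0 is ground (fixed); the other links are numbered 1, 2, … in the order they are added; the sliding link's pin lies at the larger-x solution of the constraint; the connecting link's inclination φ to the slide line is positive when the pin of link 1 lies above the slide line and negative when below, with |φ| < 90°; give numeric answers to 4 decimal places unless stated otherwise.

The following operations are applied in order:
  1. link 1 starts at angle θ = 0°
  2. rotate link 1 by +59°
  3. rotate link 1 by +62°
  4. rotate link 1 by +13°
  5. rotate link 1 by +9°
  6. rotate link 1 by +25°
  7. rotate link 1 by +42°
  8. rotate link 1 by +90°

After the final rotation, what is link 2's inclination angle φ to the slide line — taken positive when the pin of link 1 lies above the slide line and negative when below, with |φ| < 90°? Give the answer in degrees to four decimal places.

geometry: r = 50 mm, L = 98 mm, e = 18 mm; θ starts at 0°
rotate link 1 by +59°: θ ← 0° +59° = 59°
rotate link 1 by +62°: θ ← 59° +62° = 121°
rotate link 1 by +13°: θ ← 121° +13° = 134°
rotate link 1 by +9°: θ ← 134° +9° = 143°
rotate link 1 by +25°: θ ← 143° +25° = 168°
rotate link 1 by +42°: θ ← 168° +42° = 210°
rotate link 1 by +90°: θ ← 210° +90° = 300°
h = r sin θ − e = -43.301270 − 18 = -61.301270
sin φ = h / L = -61.301270 / 98 = -0.62552317
φ = arcsin(-0.62552317) = -38.720597°

-38.7206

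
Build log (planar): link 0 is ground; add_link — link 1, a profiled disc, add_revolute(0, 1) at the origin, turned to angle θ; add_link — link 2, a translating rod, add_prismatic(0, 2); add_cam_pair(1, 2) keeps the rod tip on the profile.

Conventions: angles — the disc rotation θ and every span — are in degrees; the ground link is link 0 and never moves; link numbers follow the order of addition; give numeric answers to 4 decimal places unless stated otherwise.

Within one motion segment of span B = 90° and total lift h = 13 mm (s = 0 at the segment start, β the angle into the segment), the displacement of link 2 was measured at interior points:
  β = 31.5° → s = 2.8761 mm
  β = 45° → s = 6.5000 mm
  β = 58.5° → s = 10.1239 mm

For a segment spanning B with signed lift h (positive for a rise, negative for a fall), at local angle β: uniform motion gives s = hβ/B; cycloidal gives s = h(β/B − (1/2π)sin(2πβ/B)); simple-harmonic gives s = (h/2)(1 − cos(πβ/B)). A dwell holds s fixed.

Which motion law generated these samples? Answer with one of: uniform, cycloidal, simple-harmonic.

candidates at β/B = r: uniform s = h·r (linear in β); cycloidal s = h·(r − sin(2πr)/(2π)); simple-harmonic s = (h/2)(1 − cos(πr))
β=31.5°: printed 2.8761 | uniform 4.5500, cycloidal 2.8761, simple-harmonic 3.5491
β=45°: printed 6.5000 | uniform 6.5000, cycloidal 6.5000, simple-harmonic 6.5000
β=58.5°: printed 10.1239 | uniform 8.4500, cycloidal 10.1239, simple-harmonic 9.4509
only one law matches every sample → cycloidal

cycloidal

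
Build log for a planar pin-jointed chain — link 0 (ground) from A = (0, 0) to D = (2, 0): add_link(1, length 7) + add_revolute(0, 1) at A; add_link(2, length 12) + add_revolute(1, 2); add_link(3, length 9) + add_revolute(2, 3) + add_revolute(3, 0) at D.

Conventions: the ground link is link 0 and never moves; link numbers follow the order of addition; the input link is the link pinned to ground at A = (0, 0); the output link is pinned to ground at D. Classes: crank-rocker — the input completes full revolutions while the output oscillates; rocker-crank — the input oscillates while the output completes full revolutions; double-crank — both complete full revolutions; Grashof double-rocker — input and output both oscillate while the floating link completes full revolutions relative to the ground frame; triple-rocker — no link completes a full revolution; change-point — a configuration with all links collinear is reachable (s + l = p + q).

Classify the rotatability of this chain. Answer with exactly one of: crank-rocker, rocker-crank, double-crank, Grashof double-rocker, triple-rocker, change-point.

lengths: ground=2, input=7, coupler=12, output=9
sorted: s=2 (shortest), l=12 (longest), p+q=16
s + l = 14 vs p + q = 16
s + l < p + q (Grashof) with shortest = ground link → double-crank

double-crank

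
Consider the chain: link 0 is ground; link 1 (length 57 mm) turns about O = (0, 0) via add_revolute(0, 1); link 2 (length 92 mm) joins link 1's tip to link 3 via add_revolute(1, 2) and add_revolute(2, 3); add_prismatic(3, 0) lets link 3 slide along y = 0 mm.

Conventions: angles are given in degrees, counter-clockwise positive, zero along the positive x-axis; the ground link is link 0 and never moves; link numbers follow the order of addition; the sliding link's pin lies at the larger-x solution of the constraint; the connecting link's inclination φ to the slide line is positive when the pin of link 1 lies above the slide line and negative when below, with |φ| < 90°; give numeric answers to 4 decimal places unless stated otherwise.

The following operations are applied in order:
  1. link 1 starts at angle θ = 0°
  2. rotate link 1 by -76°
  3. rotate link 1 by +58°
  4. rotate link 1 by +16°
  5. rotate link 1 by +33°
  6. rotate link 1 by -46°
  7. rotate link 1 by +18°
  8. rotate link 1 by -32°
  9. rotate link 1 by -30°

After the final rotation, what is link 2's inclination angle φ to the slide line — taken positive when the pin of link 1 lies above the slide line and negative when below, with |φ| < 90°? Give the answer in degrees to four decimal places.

geometry: r = 57 mm, L = 92 mm, e = 0 mm; θ starts at 0°
rotate link 1 by -76°: θ ← 0° -76° = -76°
rotate link 1 by +58°: θ ← -76° +58° = -18°
rotate link 1 by +16°: θ ← -18° +16° = -2°
rotate link 1 by +33°: θ ← -2° +33° = 31°
rotate link 1 by -46°: θ ← 31° -46° = -15°
rotate link 1 by +18°: θ ← -15° +18° = 3°
rotate link 1 by -32°: θ ← 3° -32° = -29°
rotate link 1 by -30°: θ ← -29° -30° = -59°
h = r sin θ − e = -48.858536 − 0 = -48.858536
sin φ = h / L = -48.858536 / 92 = -0.53107105
φ = arcsin(-0.53107105) = -32.077850°

-32.0778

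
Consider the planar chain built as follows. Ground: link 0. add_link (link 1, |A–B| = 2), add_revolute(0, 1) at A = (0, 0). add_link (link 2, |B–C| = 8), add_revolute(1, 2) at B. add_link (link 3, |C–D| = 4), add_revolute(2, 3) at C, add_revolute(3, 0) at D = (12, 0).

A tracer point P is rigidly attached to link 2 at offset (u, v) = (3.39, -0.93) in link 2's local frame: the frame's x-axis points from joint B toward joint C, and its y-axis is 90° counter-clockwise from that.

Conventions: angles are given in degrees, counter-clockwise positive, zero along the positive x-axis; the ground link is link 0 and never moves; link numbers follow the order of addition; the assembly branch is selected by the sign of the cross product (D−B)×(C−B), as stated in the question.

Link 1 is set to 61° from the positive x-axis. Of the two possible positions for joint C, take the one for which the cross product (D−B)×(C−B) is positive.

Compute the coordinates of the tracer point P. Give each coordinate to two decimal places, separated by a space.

A=(0,0), D=(12.00,0)
B = A + 2.00·(cos61°, sin61°) = (0.9696, 1.7492)
|BD| = 11.1682
circle(B,8.00) ∩ circle(D,4.00): a=7.7331, h=2.0493
  candidates: C₊=(8.9282,2.5621) cross=22.887; C₋=(8.2863,-1.4860) cross=-22.887
  branch + wants cross > 0 → take C=(8.9282,2.5621) (cross=22.887)
ex = (C−B)/|BC| = (0.9948,0.1016); ey = (-0.1016,0.9948)
P = B + 3.39·ex + -0.93·ey = (4.4366,1.1685)

4.44 1.17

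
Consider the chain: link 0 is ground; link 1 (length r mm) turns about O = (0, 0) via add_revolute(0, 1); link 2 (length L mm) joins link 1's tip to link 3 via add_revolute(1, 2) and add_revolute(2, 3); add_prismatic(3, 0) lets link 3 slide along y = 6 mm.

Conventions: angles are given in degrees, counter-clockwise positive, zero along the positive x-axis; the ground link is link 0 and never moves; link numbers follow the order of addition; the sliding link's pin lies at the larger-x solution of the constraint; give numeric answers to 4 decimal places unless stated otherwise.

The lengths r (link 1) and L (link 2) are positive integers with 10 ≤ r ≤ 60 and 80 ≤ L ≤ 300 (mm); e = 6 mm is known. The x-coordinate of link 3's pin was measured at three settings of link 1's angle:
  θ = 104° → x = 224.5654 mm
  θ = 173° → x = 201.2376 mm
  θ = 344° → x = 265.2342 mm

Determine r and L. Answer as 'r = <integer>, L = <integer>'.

constraint per measurement: (x − r cos θ)² + (r sin θ − e)² = L²
subtracting the θ₁ and θ₂ equations cancels the r² and L² terms:
r = (x₁² − x₂²) / (2[(x₁cos θ₁ + e sin θ₁) − (x₂cos θ₂ + e sin θ₂)]) = 33.0000 → r = 33
L² = (x₁ − r cos θ₁)² + (r sin θ₁ − e)² = 54755.9827 → L = 234.0000 → L = 234
check at θ₃=344°: x = 265.2342 (printed 265.2342) ✓

r = 33, L = 234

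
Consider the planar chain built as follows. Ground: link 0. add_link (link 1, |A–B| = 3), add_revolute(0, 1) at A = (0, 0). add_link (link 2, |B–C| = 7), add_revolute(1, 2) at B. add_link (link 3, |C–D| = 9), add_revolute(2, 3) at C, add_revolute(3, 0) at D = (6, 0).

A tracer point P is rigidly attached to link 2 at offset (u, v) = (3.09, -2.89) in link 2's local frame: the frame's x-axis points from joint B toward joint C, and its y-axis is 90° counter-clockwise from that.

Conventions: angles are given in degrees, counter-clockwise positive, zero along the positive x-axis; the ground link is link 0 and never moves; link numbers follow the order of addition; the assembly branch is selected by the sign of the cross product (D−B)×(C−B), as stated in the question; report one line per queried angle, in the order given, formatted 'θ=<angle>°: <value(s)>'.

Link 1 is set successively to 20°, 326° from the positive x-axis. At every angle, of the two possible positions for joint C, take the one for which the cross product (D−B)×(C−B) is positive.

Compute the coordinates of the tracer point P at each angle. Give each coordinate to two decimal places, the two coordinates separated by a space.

A=(0,0), D=(6.00,0)
θ=20°: B = A + 3.00·(cos20°, sin20°) = (2.8191, 1.0261)
θ=20°: |BD| = 3.3423
θ=20°: circle(B,7.00) ∩ circle(D,9.00): a=-3.1159, h=6.2682
θ=20°:   candidates: C₊=(1.7779,7.9482) cross=20.950; C₋=(-2.0707,-3.9829) cross=-20.950
θ=20°:   branch + wants cross > 0 → take C=(1.7779,7.9482) (cross=20.950)
θ=20°: ex = (C−B)/|BC| = (-0.1487,0.9889); ey = (-0.9889,-0.1487)
θ=20°: P = B + 3.09·ex + -2.89·ey = (5.2173,4.5115)
θ=326°: B = A + 3.00·(cos326°, sin326°) = (2.4871, -1.6776)
θ=326°: |BD| = 3.8929
θ=326°: circle(B,7.00) ∩ circle(D,9.00): a=-2.1636, h=6.6572
θ=326°:   candidates: C₊=(-2.3341,3.3974) cross=25.916; C₋=(3.4035,-8.6173) cross=-25.916
θ=326°:   branch + wants cross > 0 → take C=(-2.3341,3.3974) (cross=25.916)
θ=326°: ex = (C−B)/|BC| = (-0.6887,0.7250); ey = (-0.7250,-0.6887)
θ=326°: P = B + 3.09·ex + -2.89·ey = (2.4541,2.5532)

θ=20°: 5.22 4.51
θ=326°: 2.45 2.55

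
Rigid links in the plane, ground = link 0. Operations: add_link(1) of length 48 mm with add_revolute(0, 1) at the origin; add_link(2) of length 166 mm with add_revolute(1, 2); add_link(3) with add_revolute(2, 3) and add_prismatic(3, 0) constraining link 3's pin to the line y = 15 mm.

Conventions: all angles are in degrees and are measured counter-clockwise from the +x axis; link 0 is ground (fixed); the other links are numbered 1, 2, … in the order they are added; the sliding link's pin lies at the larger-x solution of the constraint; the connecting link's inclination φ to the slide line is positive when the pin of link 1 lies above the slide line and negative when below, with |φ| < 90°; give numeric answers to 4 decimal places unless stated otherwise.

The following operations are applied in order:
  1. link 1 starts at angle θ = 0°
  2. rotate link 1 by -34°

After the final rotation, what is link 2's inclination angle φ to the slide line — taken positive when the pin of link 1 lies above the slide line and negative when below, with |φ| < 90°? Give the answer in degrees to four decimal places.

geometry: r = 48 mm, L = 166 mm, e = 15 mm; θ starts at 0°
rotate link 1 by -34°: θ ← 0° -34° = -34°
h = r sin θ − e = -26.841259 − 15 = -41.841259
sin φ = h / L = -41.841259 / 166 = -0.25205578
φ = arcsin(-0.25205578) = -14.599196°

-14.5992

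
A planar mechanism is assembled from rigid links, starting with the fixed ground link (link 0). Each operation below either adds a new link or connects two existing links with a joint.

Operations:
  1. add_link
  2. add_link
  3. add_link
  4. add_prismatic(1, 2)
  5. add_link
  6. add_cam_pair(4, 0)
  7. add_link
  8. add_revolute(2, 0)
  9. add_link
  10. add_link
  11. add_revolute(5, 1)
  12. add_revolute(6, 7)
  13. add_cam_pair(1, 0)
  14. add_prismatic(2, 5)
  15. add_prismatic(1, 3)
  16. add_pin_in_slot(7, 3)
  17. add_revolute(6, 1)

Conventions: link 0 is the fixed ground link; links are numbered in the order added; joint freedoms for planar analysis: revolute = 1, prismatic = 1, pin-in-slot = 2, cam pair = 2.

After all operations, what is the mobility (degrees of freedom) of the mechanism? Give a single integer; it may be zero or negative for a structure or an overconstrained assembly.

ground; <1,0,0>
#1 <2,0,0>
#2 <3,0,0>
#3 <4,0,0>
P:1↔2 J1 <4,1,0>
#4 <5,1,0>
C:4↔0 J2 <5,1,1>
#5 <6,1,1>
R:2↔0 J1 <6,2,1>
#6 <7,2,1>
#7 <8,2,1>
R:5↔1 J1 <8,3,1>
R:6↔7 J1 <8,4,1>
C:1↔0 J2 <8,4,2>
P:2↔5 J1 <8,5,2>
P:1↔3 J1 <8,6,2>
PS:7↔3 J2 <8,6,3>
R:6↔1 J1 <8,7,3>
3×7 − 2×7 − 1×3 = 4

M = 4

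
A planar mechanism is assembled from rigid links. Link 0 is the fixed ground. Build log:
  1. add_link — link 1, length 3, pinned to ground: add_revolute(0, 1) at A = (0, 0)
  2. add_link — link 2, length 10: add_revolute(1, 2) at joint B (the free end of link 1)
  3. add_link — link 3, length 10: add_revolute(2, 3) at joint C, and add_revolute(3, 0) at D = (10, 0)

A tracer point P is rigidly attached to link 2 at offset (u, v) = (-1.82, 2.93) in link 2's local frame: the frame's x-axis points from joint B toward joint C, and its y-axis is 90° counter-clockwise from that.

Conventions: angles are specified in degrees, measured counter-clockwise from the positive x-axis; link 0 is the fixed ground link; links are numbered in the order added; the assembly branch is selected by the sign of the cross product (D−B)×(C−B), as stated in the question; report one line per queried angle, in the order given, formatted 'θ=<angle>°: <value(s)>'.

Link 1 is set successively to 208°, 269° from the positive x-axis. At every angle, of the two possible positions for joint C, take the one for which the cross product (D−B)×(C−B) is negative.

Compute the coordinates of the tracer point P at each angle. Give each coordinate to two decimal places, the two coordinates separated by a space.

A=(0,0), D=(10.00,0)
θ=208°: B = A + 3.00·(cos208°, sin208°) = (-2.6488, -1.4084)
θ=208°: |BD| = 12.7270
θ=208°: circle(B,10.00) ∩ circle(D,10.00): a=6.3635, h=7.7140
θ=208°:   candidates: C₊=(2.8219,6.9624) cross=98.176; C₋=(4.5292,-8.3708) cross=-98.176
θ=208°:   branch - wants cross < 0 → take C=(4.5292,-8.3708) (cross=-98.176)
θ=208°: ex = (C−B)/|BC| = (0.7178,-0.6962); ey = (0.6962,0.7178)
θ=208°: P = B + -1.82·ex + 2.93·ey = (-1.9153,1.9619)
θ=269°: B = A + 3.00·(cos269°, sin269°) = (-0.0524, -2.9995)
θ=269°: |BD| = 10.4903
θ=269°: circle(B,10.00) ∩ circle(D,10.00): a=5.2452, h=8.5140
θ=269°:   candidates: C₊=(2.5394,6.6588) cross=89.315; C₋=(7.4083,-9.6583) cross=-89.315
θ=269°:   branch - wants cross < 0 → take C=(7.4083,-9.6583) (cross=-89.315)
θ=269°: ex = (C−B)/|BC| = (0.7461,-0.6659); ey = (0.6659,0.7461)
θ=269°: P = B + -1.82·ex + 2.93·ey = (0.5408,0.3983)

θ=208°: -1.92 1.96
θ=269°: 0.54 0.40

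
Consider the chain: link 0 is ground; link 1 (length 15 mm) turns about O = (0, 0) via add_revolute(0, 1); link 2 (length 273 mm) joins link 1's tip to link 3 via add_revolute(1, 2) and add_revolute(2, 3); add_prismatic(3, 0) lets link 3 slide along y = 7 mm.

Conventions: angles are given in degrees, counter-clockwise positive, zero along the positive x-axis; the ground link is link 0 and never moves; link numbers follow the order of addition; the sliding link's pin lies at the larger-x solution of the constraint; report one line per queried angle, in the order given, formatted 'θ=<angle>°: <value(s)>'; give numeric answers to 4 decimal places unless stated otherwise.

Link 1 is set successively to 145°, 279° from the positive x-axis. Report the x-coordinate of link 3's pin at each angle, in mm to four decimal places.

geometry: r = 15 mm, L = 273 mm, e = 7 mm
θ=145°: crank pin P = (r cos θ, r sin θ) = (-12.287281, 8.603647)
θ=145°: h = r sin θ − e = 8.603647 − 7 = 1.603647
θ=145°: x = r cos θ + √(L² − h²) = -12.287281 + 272.995290 = 260.708009
θ=279°: crank pin P = (r cos θ, r sin θ) = (2.346517, -14.815325)
θ=279°: h = r sin θ − e = -14.815325 − 7 = -21.815325
θ=279°: x = r cos θ + √(L² − h²) = 2.346517 + 272.126977 = 274.473494

θ=145°: 260.7080
θ=279°: 274.4735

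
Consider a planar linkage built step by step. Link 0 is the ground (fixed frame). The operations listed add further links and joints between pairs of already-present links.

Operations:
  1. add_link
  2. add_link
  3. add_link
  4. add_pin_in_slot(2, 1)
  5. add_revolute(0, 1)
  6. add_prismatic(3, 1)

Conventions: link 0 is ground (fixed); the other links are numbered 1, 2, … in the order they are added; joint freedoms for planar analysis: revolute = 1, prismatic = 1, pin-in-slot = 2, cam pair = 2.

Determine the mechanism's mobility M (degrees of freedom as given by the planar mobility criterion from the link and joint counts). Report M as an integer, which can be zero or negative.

L=1 J1=0 J2=0
add link → L=2 J1=0 J2=0
add link → L=3 J1=0 J2=0
add link → L=4 J1=0 J2=0
PS@2,1 dof=2 J2 → L=4 J1=0 J2=1
R@0,1 dof=1 J1 → L=4 J1=1 J2=1
P@3,1 dof=1 J1 → L=4 J1=2 J2=1
M=3(L−1)−2J1−J2=3·3−2·2−1=4

M = 4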